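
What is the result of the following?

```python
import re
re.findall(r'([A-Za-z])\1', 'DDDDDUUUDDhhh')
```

['D', 'D', 'U', 'D', 'h']

After group 1 captures some text, `\1` only succeeds where that same text appears again.
Matches: at [0:2] match 'DD', group 1 = 'D'; at [2:4] match 'DD', group 1 = 'D'; at [5:7] match 'UU', group 1 = 'U'; at [8:10] match 'DD', group 1 = 'D'; at [10:12] match 'hh', group 1 = 'h'.
One capturing group, so `findall` returns just the captured substring from each match — 5 in all.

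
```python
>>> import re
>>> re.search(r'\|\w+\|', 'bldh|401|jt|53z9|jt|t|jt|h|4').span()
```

(4, 9)

`re.search` tries every starting position until one works.
The match spans [4:9] → '|401|'.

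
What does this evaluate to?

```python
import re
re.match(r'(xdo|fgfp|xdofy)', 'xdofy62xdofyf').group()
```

'xdo'

With `match`, the pattern is implicitly anchored at the beginning.
The match spans [0:3] → 'xdo'.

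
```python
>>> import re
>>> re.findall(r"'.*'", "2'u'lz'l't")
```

Scanning left to right: at [1:9] → "'u'lz'l'".
With no groups in the pattern, `findall` gives back each whole match — 1 here.

["'u'lz'l'"]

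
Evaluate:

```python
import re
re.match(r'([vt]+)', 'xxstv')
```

None

`re.match` won't scan ahead — the pattern has to work from the very first character.
Here the pattern fails at index 0, so the call returns None.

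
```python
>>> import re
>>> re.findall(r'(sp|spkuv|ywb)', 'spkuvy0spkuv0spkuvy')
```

Alternation isn't longest-match — the leftmost alternative that fits at this position is chosen.
Walking the string: at [0:2] match 'sp', group 1 = 'sp'; at [7:9] match 'sp', group 1 = 'sp'; at [13:15] match 'sp', group 1 = 'sp'.
One capturing group, so `findall` returns just the captured substring from each match — 3 in all.

['sp', 'sp', 'sp']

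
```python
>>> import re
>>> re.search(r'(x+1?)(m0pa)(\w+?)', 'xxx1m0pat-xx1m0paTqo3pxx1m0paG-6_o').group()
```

'xxx1m0pat'

The match spans [0:9] → 'xxx1m0pat'.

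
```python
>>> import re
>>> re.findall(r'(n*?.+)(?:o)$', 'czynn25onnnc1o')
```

['czynn25onnnc1']

Pattern: zero or more of a literal 'n' (lazy), then one or more of any character (captured); then a literal 'o' (non-capturing group); then anchored at the end.
Matches: at [0:14] match 'czynn25onnnc1o', group 1 = 'czynn25onnnc1'.
Because there's exactly one group, `findall` drops the full match and keeps group 1 from the one hit.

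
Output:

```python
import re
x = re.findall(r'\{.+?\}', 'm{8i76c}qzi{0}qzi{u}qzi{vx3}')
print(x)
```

['{8i76c}', '{0}', '{u}', '{vx3}']

A non-greedy quantifier consumes as few characters as it can — just enough that the remainder of the pattern still matches from where it stops; whatever follows it matches normally.
Since nothing is captured, `findall` lists the 4 matched substrings directly.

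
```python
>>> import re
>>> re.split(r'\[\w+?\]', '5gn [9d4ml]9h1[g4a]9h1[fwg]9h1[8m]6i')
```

['5gn ', '9h1', '9h1', '9h1', '6i']

Matches to split on: at [4:11] → '[9d4ml]'; at [14:19] → '[g4a]'; at [22:27] → '[fwg]'; at [30:34] → '[8m]'.
Each match becomes a cut point; 5 segments remain.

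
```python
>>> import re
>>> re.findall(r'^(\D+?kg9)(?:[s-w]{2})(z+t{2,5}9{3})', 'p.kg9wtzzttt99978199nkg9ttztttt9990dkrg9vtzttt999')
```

[('p.kg9', 'zzttt999')]

The pattern matches anchored at the start of the string; then one or more of a non-digit (lazy), then the literal 'kg9' (captured); then exactly 2 of a character in [s-w] (non-capturing group); then one or more of the literal 'z', then 2 to 5 of a literal 't', then exactly 3 of the literal '9' (captured).
Scanning left to right: at [0:15] match 'p.kg9wtzzttt999', groups = ('p.kg9', 'zzttt999').
2 groups means the one result is a tuple of 2 captured strings — 1 here.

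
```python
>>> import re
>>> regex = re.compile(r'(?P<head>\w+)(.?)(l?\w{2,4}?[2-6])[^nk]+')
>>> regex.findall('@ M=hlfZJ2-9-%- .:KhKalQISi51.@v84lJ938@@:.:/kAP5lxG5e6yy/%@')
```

The pattern matches one or more of a word character (captured as 'head'); then optionally any character (captured); then optionally a literal 'l', then 2 to 4 of a word character (lazy), then a character in [2-6] (captured); then one or more of any character except [nk].
Scanning left to right: at [4:45] match 'hlfZJ2-9-%- .:KhKalQISi51.@v84lJ938@@:.:/', groups = ('hlf', '', 'ZJ2'); at [45:60] match 'kAP5lxG5e6yy/%@', groups = ('kAP5lxG', '', '5e6').
3 groups means each result is a tuple of 3 captured strings — 2 here.

[('hlf', '', 'ZJ2'), ('kAP5lxG', '', '5e6')]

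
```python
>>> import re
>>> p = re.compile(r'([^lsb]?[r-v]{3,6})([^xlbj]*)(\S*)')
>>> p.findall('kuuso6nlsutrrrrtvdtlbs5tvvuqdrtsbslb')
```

3 groups means the one result is a tuple of 3 captured strings — 1 here.

[('kuus', 'o6n', 'lsutrrrrtvdtlbs5tvvuqdrtsbslb')]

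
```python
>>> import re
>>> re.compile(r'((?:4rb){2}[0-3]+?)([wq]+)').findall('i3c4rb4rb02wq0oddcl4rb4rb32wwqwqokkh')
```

[('4rb4rb02', 'wq'), ('4rb4rb32', 'wwqwq')]

With 2 capturing groups, `findall` returns a 2-tuple per match.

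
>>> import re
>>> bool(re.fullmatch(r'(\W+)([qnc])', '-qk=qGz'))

This matches one or more of a non-word character (captured); then one of [qnc] (captured).
`fullmatch` succeeds only if the pattern covers the string from start to end.
Here the pattern can't cover the whole string, so the call returns None, and `bool(None)` is False.

False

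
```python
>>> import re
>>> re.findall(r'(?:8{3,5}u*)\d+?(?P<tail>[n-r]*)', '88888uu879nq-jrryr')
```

['']

With the lazy modifier that quantifier settles for the fewest repetitions that let the rest of the pattern succeed (the atoms after it are unaffected and can still be greedy).
`findall` collects group 1 from the one match (1 total).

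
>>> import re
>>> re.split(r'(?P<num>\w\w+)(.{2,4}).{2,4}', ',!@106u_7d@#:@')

This matches a word character, then one or more of a word character (captured as 'num'); then 2 to 4 of any character (captured); then 2 to 4 of any character.
Matches to split on: at [3:14] → '106u_7d@#:@'.
`re.split` interleaves the captured-group text with the surrounding fragments.

[',!@', '106u_7d', '@#', '']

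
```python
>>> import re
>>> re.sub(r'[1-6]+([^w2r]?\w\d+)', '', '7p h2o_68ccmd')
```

'7p hccmd'

The pattern matches one or more of a character in [1-6]; then optionally any character except [w2r], then a word character, then one or more of a digit (captured).
Every occurrence is swapped for ''.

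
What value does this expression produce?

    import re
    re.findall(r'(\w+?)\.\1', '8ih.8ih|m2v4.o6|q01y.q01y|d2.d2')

['8ih', 'q01y', 'd2']

After group 1 captures some text, `\1` only succeeds where that same text appears again.
With a single group, `findall` returns only what that group captured — 3 items.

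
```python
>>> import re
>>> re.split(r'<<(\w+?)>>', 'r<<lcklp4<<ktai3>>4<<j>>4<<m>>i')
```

Matches to split on: at [9:18] → '<<ktai3>>'; at [19:24] → '<<j>>'; at [25:30] → '<<m>>'.
The group in the pattern means `split` returns the separators' captures alongside the pieces.

['r<<lcklp4', 'ktai3', '4', 'j', '4', 'm', 'i']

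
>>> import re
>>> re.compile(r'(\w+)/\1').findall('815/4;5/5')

['5']

A backreference is literal: `\1` must see the identical characters the first group matched.
With a single group, `findall` returns only what that group captured — 1 item.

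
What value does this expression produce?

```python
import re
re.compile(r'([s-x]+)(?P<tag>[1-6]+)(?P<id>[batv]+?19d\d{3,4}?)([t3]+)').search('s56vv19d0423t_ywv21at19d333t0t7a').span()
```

(0, 13)

The match spans [0:13] → 's56vv19d0423t'.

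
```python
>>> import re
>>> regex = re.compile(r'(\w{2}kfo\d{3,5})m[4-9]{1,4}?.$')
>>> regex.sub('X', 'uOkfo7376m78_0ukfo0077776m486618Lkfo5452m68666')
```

'uOkfo7376m78_0ukfo0077776m48661X'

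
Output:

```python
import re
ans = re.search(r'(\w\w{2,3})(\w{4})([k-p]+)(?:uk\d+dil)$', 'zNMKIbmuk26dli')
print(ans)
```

None

Here nothing in the string fits, so the call returns None.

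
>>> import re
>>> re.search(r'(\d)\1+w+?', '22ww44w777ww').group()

'22w'

`\1` has to match the exact text group 1 already captured.
`re.search` tries every starting position until one works.
The match spans [0:3] → '22w'.
Captured: group 1 = '2'.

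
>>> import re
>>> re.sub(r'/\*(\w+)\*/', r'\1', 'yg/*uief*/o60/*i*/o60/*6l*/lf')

'yguiefo60io606llf'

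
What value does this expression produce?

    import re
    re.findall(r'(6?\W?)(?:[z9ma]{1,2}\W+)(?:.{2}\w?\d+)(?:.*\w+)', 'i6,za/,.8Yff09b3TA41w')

Pattern: optionally the literal '6', then optionally a non-word character (captured); then 1 to 2 of one of [z9ma], then one or more of a non-word character (non-capturing group); then exactly 2 of any character, then optionally a word character, then one or more of a digit (non-capturing group); then zero or more of any character, then one or more of a word character (non-capturing group).
Walking the string: at [1:21] match '6,za/,.8Yff09b3TA41w', group 1 = '6,'.
Because there's exactly one group, `findall` drops the full match and keeps group 1 from the one hit.

['6,']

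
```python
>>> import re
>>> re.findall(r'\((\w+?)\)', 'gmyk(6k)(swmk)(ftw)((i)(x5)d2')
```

['6k', 'swmk', 'ftw', 'i', 'x5']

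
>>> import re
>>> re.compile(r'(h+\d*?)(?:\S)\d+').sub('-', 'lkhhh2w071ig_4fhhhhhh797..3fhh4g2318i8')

This matches one or more of a literal 'h', then zero or more of a digit (lazy) (captured); then a non-whitespace character (non-capturing group); then one or more of a digit.
Matches: at [2:10] → 'hhh2w071'; at [15:24] → 'hhhhhh797'; at [28:36] → 'hh4g2318'.
Every occurrence is swapped for '-'.

'lk-ig_4f-..3f-i8'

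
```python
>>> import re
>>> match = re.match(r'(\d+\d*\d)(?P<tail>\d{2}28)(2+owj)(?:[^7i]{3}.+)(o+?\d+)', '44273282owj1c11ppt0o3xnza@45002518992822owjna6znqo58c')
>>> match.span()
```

The pattern matches one or more of a digit, then zero or more of a digit, then a digit (captured); then exactly 2 of a digit, then the literal '28' (captured as 'tail'); then one or more of a literal '2', then the literal 'owj' (captured); then exactly 3 of any character except [7i], then one or more of any character (non-capturing group); then one or more of the literal 'o' (lazy), then one or more of a digit (captured).
`re.match` only tries the pattern at the start of the string.
The match spans [0:52] → '44273282owj1c11ppt0o3xnza@45002518992822owjna6znqo58'.
Captured: group 1 = '442', group 2 = '7328', group 3 = '2owj', group 4 = 'o58'.

(0, 52)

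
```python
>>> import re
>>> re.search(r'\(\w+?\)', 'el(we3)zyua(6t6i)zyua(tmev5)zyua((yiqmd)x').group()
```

The match spans [2:7] → '(we3)'.

'(we3)'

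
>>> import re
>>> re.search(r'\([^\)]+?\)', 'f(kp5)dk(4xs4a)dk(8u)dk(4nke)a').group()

'(kp5)'

`re.search` scans for the first position where the pattern succeeds.
The match spans [1:6] → '(kp5)'.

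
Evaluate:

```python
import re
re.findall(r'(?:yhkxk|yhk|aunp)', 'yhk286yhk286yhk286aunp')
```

['yhk', 'yhk', 'yhk', 'aunp']

Matches: at [0:3] → 'yhk'; at [6:9] → 'yhk'; at [12:15] → 'yhk'; at [18:22] → 'aunp'.
No capturing groups, so `findall` returns the 4 full match strings.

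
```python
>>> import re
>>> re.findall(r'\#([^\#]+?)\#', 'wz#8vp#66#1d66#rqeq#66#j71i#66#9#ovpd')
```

Matches: at [2:7] match '#8vp#', group 1 = '8vp'; at [9:15] match '#1d66#', group 1 = '1d66'; at [19:23] match '#66#', group 1 = '66'; at [27:31] match '#66#', group 1 = '66'.
Because there's exactly one group, `findall` drops the full match and keeps group 1 from each hit.

['8vp', '1d66', '66', '66']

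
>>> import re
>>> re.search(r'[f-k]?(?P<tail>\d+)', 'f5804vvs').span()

(0, 5)

This matches optionally a character in [f-k]; then one or more of a digit (captured as 'tail').
`re.search` scans for the first position where the pattern succeeds.
The match spans [0:5] → 'f5804'.
Captured: group 1 = '5804'.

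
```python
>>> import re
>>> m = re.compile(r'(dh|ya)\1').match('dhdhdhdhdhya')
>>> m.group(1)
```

'dh'

`\1` has to match the exact text group 1 already captured.
With `match`, the pattern is implicitly anchored at the beginning.
The match spans [0:4] → 'dhdh'.
Captured: group 1 = 'dh'.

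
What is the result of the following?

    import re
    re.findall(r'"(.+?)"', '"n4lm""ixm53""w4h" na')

['n4lm', 'ixm53', 'w4h']

With the lazy modifier that quantifier settles for the fewest repetitions that let the rest of the pattern succeed (the atoms after it are unaffected and can still be greedy).
Scanning left to right: at [0:6] match '"n4lm"', group 1 = 'n4lm'; at [6:13] match '"ixm53"', group 1 = 'ixm53'; at [13:18] match '"w4h"', group 1 = 'w4h'.
With a single group, `findall` returns only what that group captured — 3 items.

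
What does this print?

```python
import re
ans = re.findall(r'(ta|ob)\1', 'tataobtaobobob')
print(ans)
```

`\1` is not a pattern — it's the concrete string captured by group 1, re-applied verbatim.
With a single group, `findall` returns only what that group captured — 2 items.

['ta', 'ob']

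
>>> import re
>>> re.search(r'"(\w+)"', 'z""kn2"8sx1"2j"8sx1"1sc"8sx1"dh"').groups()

('kn2',)

The match spans [2:7] → '"kn2"'.
Captured: group 1 = 'kn2'.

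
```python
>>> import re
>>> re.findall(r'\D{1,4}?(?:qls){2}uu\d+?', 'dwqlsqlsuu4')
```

Pattern: 1 to 4 of a non-digit (lazy), then the literal 'qls' repeated 2 times, then the literal 'uu'; then one or more of a digit (lazy).
Matches: at [0:11] → 'dwqlsqlsuu4'.
With no groups in the pattern, `findall` gives back each whole match — 1 here.

['dwqlsqlsuu4']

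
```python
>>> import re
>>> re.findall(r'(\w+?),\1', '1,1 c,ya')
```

`\1` has to match the exact text group 1 already captured.
Scanning left to right: at [0:3] match '1,1', group 1 = '1'.
With a single group, `findall` returns only what that group captured — 1 item.

['1']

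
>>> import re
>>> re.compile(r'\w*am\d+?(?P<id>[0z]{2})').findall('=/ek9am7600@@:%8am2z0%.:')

['00', 'z0']

The pattern matches zero or more of a word character, then the literal 'am'; then one or more of a digit (lazy); then exactly 2 of one of [0z] (captured as 'id').
Walking the string: at [2:11] match 'ek9am7600', group 1 = '00'; at [15:21] match '8am2z0', group 1 = 'z0'.
With a single group, `findall` returns only what that group captured — 2 items.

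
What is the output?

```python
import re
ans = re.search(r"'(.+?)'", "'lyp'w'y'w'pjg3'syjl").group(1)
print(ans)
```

The match spans [0:5] → "'lyp'".
Captured: group 1 = 'lyp'.

lyp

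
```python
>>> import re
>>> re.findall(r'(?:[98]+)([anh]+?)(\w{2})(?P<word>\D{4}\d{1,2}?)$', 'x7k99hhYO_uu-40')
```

[('hh', 'YO', '_uu-40')]

The pattern matches one or more of one of [98] (non-capturing group); then one or more of one of [anh] (lazy) (captured); then exactly 2 of a word character (captured); then exactly 4 of a non-digit, then 1 to 2 of a digit (lazy) (captured as 'word'); then anchored at the end.
3 groups means the one result is a tuple of 3 captured strings — 1 here.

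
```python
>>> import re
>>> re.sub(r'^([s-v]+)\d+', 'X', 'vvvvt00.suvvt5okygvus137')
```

Pattern: anchored at the start of the string; then one or more of a character in [s-v] (captured); then one or more of a digit.
Matches: at [0:7] → 'vvvvt00'.
Every occurrence is swapped for 'X'.

'X.suvvt5okygvus137'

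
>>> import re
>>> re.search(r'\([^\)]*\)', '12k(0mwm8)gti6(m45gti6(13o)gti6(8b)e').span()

(3, 10)

The match spans [3:10] → '(0mwm8)'.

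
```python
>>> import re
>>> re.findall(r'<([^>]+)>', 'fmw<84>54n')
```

One capturing group, so `findall` returns just the captured substring from the one match — 1 in all.

['84']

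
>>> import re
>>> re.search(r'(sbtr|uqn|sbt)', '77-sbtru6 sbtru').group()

Alternation isn't longest-match — the leftmost alternative that fits at this position is chosen.
The match spans [3:7] → 'sbtr'.

'sbtr'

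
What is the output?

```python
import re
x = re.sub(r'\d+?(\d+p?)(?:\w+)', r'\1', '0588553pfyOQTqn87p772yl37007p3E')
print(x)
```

The pattern matches one or more of a digit (lazy); then one or more of a digit, then optionally a literal 'p' (captured); then one or more of a word character (non-capturing group).
A non-greedy quantifier consumes as few characters as it can — just enough that the remainder of the pattern still matches from where it stops; whatever follows it matches normally.
Matches: at [0:31] → '0588553pfyOQTqn87p772yl37007p3E'.
The replacement refers to a captured group, so each match is rewritten using its own captured text.

588553p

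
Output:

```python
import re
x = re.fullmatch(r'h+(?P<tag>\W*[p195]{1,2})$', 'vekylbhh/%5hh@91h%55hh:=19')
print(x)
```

This matches one or more of a literal 'h'; then zero or more of a non-word character, then 1 to 2 of one of [p195] (captured as 'tag'); then anchored at the end.
For `fullmatch`, every character of the input must be accounted for by the pattern.
Here the string isn't matched end-to-end, so the call returns None.

None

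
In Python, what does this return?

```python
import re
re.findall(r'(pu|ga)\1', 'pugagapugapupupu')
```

['ga', 'pu']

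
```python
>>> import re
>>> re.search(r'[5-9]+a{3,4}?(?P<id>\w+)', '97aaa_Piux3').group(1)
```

'_Piux3'

The pattern matches one or more of a character in [5-9], then 3 to 4 of the literal 'a' (lazy); then one or more of a word character (captured as 'id').
`re.search` tries every starting position until one works.
The match spans [0:11] → '97aaa_Piux3'.
Captured: group 1 = '_Piux3'.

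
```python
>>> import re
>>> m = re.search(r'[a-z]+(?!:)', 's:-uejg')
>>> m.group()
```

'uejg'

Because the assertion is negative and zero-width, positions next to the forbidden text are skipped.
The match spans [3:7] → 'uejg'.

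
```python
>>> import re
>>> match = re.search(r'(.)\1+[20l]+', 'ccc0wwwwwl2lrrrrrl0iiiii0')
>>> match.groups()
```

('c',)

The backreference `\1` re-matches whatever the first group consumed, character for character.
Unlike `match`, `search` isn't anchored — it looks for the pattern anywhere in the string.
The match spans [0:4] → 'ccc0'.
Captured: group 1 = 'c'.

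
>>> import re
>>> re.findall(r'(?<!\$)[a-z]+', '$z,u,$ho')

`(?!…)`/`(?<!…)` only lets a position through if the neighbouring text does NOT match; no characters are consumed.
Since nothing is captured, `findall` lists the 2 matched substrings directly.

['u', 'o']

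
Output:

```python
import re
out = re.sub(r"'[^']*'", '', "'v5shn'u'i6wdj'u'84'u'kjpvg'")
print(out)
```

Matches: at [0:7] → "'v5shn'"; at [8:15] → "'i6wdj'"; at [16:20] → "'84'"; at [21:28] → "'kjpvg'".
Each match is replaced by ''.

uuu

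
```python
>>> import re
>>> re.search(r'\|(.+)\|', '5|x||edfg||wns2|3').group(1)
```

'x||edfg||wns2'

The match spans [1:16] → '|x||edfg||wns2|'.
Captured: group 1 = 'x||edfg||wns2'.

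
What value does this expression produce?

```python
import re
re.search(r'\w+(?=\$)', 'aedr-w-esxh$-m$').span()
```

(7, 11)

The positive lookaround only admits positions where the adjacent text matches; those characters stay outside the span.
`re.search` scans for the first position where the pattern succeeds.
The match spans [7:11] → 'esxh'.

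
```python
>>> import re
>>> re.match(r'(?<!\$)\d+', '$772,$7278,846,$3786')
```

With `match`, the pattern is implicitly anchored at the beginning.
Here position 0 doesn't satisfy it, so the call returns None.

None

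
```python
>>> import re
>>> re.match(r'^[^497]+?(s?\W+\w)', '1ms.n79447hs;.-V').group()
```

'1ms.n'

The pattern matches anchored at the start of the string; then one or more of any character except [497] (lazy); then optionally the literal 's', then one or more of a non-word character, then a word character (captured).
`re.match` only tries the pattern at the start of the string.
The match spans [0:5] → '1ms.n'.
Captured: group 1 = 's.n'.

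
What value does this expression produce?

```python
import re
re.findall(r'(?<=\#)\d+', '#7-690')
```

The `(?=…)`/`(?<=…)` assertion just peeks at neighbouring text; it doesn't advance the match position.
With no groups in the pattern, `findall` gives back each whole match — 1 here.

['7']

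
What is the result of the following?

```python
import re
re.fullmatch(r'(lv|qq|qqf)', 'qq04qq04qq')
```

None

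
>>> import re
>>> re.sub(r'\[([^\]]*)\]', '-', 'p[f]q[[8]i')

Each match is replaced by '-'.

'p-q-i'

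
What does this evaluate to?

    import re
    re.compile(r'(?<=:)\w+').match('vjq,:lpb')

None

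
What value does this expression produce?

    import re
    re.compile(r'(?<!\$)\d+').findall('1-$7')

['1']

Because the assertion is negative and zero-width, positions next to the forbidden text are skipped.
Scanning left to right: at [0:1] → '1'.
Since nothing is captured, `findall` lists the 1 matched substring directly.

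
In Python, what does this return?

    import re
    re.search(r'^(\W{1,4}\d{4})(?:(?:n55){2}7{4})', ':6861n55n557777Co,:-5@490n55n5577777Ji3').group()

':6861n55n557777'

This matches anchored at the start of the string; then 1 to 4 of a non-word character, then exactly 4 of a digit (captured); then the literal 'n55' repeated 2 times, then exactly 4 of a literal '7' (non-capturing group).
`re.search` scans for the first position where the pattern succeeds.
The match spans [0:15] → ':6861n55n557777'.
Captured: group 1 = ':6861'.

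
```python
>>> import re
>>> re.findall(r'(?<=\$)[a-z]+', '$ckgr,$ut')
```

The lookaround is zero-width — it requires the adjacent text to match without consuming it, so the asserted text isn't part of the match.
With no groups in the pattern, `findall` gives back each whole match — 2 here.

['ckgr', 'ut']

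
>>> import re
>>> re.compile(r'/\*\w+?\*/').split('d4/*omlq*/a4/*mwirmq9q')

['d4', 'a4/*mwirmq9q']

Matches to split on: at [2:10] → '/*omlq*/'.
`split` removes every match and returns the 2 fragments in between.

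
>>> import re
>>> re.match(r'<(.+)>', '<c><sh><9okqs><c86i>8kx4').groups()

('c><sh><9okqs><c86i',)

The match spans [0:20] → '<c><sh><9okqs><c86i>'.
Captured: group 1 = 'c><sh><9okqs><c86i'.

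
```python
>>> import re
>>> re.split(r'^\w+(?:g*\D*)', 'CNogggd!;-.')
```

['', '']

Pattern: anchored at the start of the string; then one or more of a word character; then zero or more of the literal 'g', then zero or more of a non-digit (non-capturing group).
Matches to split on: at [0:11] → 'CNogggd!;-.'.
Splitting on the pattern gives 2 pieces.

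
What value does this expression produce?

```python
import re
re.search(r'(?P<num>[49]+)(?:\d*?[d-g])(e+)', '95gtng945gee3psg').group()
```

'945gee'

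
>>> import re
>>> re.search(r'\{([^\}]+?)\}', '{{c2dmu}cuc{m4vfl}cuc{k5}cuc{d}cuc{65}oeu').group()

'{{c2dmu}'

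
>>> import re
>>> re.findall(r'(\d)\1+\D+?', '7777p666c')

['7', '6']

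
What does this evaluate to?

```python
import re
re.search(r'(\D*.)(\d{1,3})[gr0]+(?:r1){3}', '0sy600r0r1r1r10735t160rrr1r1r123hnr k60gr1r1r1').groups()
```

('sy6', '00')

This matches zero or more of a non-digit, then any character (captured); then 1 to 3 of a digit (captured); then one or more of one of [gr0], then the literal 'r1' repeated 3 times.
Unlike `match`, `search` isn't anchored — it looks for the pattern anywhere in the string.
The match spans [1:14] → 'sy600r0r1r1r1'.
Captured: group 1 = 'sy6', group 2 = '00'.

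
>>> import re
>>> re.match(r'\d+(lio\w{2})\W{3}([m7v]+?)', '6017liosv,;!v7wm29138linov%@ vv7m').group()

'6017liosv,;!v'

With `match`, the pattern is implicitly anchored at the beginning.
The match spans [0:13] → '6017liosv,;!v'.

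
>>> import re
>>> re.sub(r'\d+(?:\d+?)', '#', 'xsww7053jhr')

'xsww#jhr'

The pattern matches one or more of a digit; then one or more of a digit (lazy) (non-capturing group).
Every occurrence is swapped for '#'.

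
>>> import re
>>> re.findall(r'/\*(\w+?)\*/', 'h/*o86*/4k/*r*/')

Matches: at [1:8] match '/*o86*/', group 1 = 'o86'; at [10:15] match '/*r*/', group 1 = 'r'.
`findall` collects group 1 from each match (2 total).

['o86', 'r']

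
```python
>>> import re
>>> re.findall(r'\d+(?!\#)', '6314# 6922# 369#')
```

['631', '692', '36']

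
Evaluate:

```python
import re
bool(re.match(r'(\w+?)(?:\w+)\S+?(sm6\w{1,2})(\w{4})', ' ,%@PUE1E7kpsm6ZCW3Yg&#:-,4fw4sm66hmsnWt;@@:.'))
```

False

Pattern: one or more of a word character (lazy) (captured); then one or more of a word character (non-capturing group); then one or more of a non-whitespace character (lazy); then the literal 'sm6', then 1 to 2 of a word character (captured); then exactly 4 of a word character (captured).
`re.match` won't scan ahead — the pattern has to work from the very first character.
Here the string doesn't start with a match, so the call returns None, and `bool(None)` is False.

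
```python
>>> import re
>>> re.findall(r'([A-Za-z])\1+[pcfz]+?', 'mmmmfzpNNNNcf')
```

['m', 'N']

The backreference `\1` re-matches whatever the first group consumed, character for character.
`findall` collects group 1 from each match (2 total).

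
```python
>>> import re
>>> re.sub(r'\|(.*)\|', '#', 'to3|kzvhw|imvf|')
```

'to3#'

Every occurrence is swapped for '#'.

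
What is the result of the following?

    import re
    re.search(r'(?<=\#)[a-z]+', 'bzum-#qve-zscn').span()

The lookaround is zero-width — it requires the adjacent text to match without consuming it, so the asserted text isn't part of the match.
The match spans [6:9] → 'qve'.

(6, 9)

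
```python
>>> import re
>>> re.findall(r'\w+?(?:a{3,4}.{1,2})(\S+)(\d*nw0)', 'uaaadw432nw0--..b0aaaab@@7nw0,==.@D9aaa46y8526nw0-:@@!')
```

Pattern: one or more of a word character (lazy); then 3 to 4 of the literal 'a', then 1 to 2 of any character (non-capturing group); then one or more of a non-whitespace character (captured); then zero or more of a digit, then the literal 'nw0' (captured).
With 2 capturing groups, `findall` returns a 2-tuple per match.

[('432nw0--..b0aaaab@@7nw0,==.@D9aaa46y8526', 'nw0')]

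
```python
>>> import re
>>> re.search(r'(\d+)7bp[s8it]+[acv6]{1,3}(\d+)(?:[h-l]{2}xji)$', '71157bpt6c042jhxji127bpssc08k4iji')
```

Pattern: one or more of a digit (captured); then the literal '7bp', then one or more of one of [s8it], then 1 to 3 of one of [acv6]; then one or more of a digit (captured); then exactly 2 of a character in [h-l], then the literal 'xji' (non-capturing group); then anchored at the end.
`search` walks the string left to right and returns the first match it finds.
Here the pattern never matches, so the call returns None.

None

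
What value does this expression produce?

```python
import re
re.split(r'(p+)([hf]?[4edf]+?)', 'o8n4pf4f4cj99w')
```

Pattern: one or more of a literal 'p' (captured); then optionally one of [hf], then one or more of one of [4edf] (lazy) (captured).
Lazy quantifiers expand one character at a time until the remainder of the pattern can match.
Matches to split on: at [4:7] → 'pf4'.
The group in the pattern means `split` returns the separators' captures alongside the pieces.

['o8n4', 'p', 'f4', 'f4cj99w']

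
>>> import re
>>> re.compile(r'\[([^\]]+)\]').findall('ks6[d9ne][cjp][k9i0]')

['d9ne', 'cjp', 'k9i0']

One capturing group, so `findall` returns just the captured substring from each match — 3 in all.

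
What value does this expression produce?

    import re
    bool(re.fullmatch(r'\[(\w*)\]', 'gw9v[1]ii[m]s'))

False

`re.fullmatch` is like wrapping the pattern in `^…$` (in single-line mode).
Here there's no way to consume every character, so the call returns None, and `bool(None)` is False.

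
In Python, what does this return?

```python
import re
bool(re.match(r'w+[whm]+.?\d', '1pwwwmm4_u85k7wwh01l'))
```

This matches one or more of a literal 'w', then one or more of one of [whm]; then optionally any character, then a digit.
`re.match` only tries the pattern at the start of the string.
Here the string doesn't start with a match, so the call returns None, and `bool(None)` is False.

False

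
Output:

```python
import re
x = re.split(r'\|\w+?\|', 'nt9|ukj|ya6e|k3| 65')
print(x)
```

Splitting on the pattern gives 3 pieces.

['nt9', 'ya6e', ' 65']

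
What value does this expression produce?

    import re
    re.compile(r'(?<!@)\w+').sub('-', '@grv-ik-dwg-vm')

'@g-------'

The negative lookahead/lookbehind blocks any match where the forbidden context is present.
Each match is replaced by '-'.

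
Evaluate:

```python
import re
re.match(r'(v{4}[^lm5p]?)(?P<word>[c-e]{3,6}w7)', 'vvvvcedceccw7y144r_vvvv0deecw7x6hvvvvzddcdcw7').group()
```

The pattern matches exactly 4 of a literal 'v', then optionally any character except [lm5p] (captured); then 3 to 6 of a character in [c-e], then the literal 'w7' (captured as 'word').
With `match`, the pattern is implicitly anchored at the beginning.
The match spans [0:13] → 'vvvvcedceccw7'.
Captured: group 1 = 'vvvvc', group 2 = 'edceccw7'.

'vvvvcedceccw7'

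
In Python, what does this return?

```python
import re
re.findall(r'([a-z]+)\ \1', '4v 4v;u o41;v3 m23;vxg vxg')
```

After group 1 captures some text, `\1` only succeeds where that same text appears again.
With a single group, `findall` returns only what that group captured — 1 item.

['vxg']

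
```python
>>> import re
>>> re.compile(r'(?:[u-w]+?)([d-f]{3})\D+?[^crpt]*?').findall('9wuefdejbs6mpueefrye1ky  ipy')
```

Pattern: one or more of a character in [u-w] (lazy) (non-capturing group); then exactly 3 of a character in [d-f] (captured); then one or more of a non-digit (lazy), then zero or more of any character except [crpt] (lazy).
Matches: at [1:7] match 'wuefde', group 1 = 'efd'; at [13:18] match 'ueefr', group 1 = 'eef'.
Because there's exactly one group, `findall` drops the full match and keeps group 1 from each hit.

['efd', 'eef']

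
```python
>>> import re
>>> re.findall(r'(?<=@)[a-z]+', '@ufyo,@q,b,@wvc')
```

The positive lookaround only admits positions where the adjacent text matches; those characters stay outside the span.
Scanning left to right: at [1:5] → 'ufyo'; at [7:8] → 'q'; at [12:15] → 'wvc'.
`findall` yields the raw match text (3 of them) because the pattern has no groups.

['ufyo', 'q', 'wvc']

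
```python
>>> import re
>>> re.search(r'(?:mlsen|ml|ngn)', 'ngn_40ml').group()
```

'ngn'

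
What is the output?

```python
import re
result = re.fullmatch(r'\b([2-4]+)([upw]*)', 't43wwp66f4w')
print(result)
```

None

Pattern: a word boundary (`\b`, zero-width); then one or more of a character in [2-4] (captured); then zero or more of one of [upw] (captured).
`re.fullmatch` is like wrapping the pattern in `^…$` (in single-line mode).
Here the string isn't matched end-to-end, so the call returns None.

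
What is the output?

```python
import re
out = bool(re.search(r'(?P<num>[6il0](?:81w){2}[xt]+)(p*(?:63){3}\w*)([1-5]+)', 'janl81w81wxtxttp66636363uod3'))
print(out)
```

False

Here the pattern never matches, so the call returns None, and `bool(None)` is False.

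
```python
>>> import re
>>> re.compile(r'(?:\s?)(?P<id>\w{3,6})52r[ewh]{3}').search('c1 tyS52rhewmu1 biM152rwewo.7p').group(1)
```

This matches optionally whitespace (non-capturing group); then 3 to 6 of a word character (captured as 'id'); then the literal '52r', then exactly 3 of one of [ewh].
`search` walks the string left to right and returns the first match it finds.
The match spans [2:12] → ' tyS52rhew'.
Captured: group 1 = 'tyS'.

'tyS'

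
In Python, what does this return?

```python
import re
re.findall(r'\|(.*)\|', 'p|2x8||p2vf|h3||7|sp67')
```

['2x8||p2vf|h3||7']

Walking the string: at [1:18] match '|2x8||p2vf|h3||7|', group 1 = '2x8||p2vf|h3||7'.
With a single group, `findall` returns only what that group captured — 1 item.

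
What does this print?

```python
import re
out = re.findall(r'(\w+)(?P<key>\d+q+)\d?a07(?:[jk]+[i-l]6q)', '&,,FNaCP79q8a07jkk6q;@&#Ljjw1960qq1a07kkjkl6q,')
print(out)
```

Pattern: one or more of a word character (captured); then one or more of a digit, then one or more of the literal 'q' (captured as 'key'); then optionally a digit, then the literal 'a07'; then one or more of one of [jk], then a character in [i-l], then the literal '6q' (non-capturing group).
Walking the string: at [3:20] match 'FNaCP79q8a07jkk6q', groups = ('FNaCP7', '9q'); at [24:45] match 'Ljjw1960qq1a07kkjkl6q', groups = ('Ljjw196', '0qq').
Multiple groups make `findall` return tuples — one 2-tuple for each match.

[('FNaCP7', '9q'), ('Ljjw196', '0qq')]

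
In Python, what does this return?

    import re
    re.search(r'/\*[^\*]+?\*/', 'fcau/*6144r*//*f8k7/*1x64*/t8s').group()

'/*6144r*/'

Unlike `match`, `search` isn't anchored — it looks for the pattern anywhere in the string.
The match spans [4:13] → '/*6144r*/'.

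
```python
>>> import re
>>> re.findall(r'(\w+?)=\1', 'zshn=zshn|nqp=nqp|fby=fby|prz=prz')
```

['zshn', 'nqp', 'fby', 'prz']

A backreference is literal: `\1` must see the identical characters the first group matched.
One capturing group, so `findall` returns just the captured substring from each match — 4 in all.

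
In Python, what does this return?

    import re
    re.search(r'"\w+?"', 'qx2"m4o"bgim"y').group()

'"m4o"'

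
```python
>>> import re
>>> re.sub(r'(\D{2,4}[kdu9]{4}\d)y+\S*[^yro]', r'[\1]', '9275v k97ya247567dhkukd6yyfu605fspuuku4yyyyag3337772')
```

'9275v k97ya247567[dhkukd6]'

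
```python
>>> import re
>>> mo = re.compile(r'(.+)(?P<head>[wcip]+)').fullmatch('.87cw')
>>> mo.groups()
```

The pattern matches one or more of any character (captured); then one or more of one of [wcip] (captured as 'head').
`re.fullmatch` is like wrapping the pattern in `^…$` (in single-line mode).
The match spans [0:5] → '.87cw'.
Captured: group 1 = '.87c', group 2 = 'w'.

('.87c', 'w')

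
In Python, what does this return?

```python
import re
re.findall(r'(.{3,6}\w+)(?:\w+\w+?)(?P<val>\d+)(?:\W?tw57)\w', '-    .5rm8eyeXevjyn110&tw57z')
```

[('-    .5rm8eyeXevjyn', '0')]

Pattern: 3 to 6 of any character, then one or more of a word character (captured); then one or more of a word character, then one or more of a word character (lazy) (non-capturing group); then one or more of a digit (captured as 'val'); then optionally a non-word character, then the literal 'tw', then the literal '57' (non-capturing group); then a word character.
Walking the string: at [0:28] match '-    .5rm8eyeXevjyn110&tw57z', groups = ('-    .5rm8eyeXevjyn', '0').
With 2 capturing groups, `findall` returns a 2-tuple per match.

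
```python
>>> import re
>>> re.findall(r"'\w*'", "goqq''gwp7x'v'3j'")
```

No capturing groups, so `findall` returns the 2 full match strings.

["''", "'v'"]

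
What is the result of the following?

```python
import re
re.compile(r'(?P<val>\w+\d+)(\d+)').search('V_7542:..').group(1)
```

'V_754'

This matches one or more of a word character, then one or more of a digit (captured as 'val'); then one or more of a digit (captured).
`re.search` tries every starting position until one works.
The match spans [0:6] → 'V_7542'.
Captured: group 1 = 'V_754', group 2 = '2'.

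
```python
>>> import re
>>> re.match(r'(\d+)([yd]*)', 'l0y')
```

None

This matches one or more of a digit (captured); then zero or more of one of [yd] (captured).
With `match`, the pattern is implicitly anchored at the beginning.
Here the pattern fails at index 0, so the call returns None.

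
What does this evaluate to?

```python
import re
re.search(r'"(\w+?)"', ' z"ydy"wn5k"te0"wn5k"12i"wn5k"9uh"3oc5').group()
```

'"ydy"'

The match spans [2:7] → '"ydy"'.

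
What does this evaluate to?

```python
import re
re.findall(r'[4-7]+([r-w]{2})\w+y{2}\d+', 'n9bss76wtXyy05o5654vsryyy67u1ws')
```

Pattern: one or more of a character in [4-7]; then exactly 2 of a character in [r-w] (captured); then one or more of a word character, then exactly 2 of a literal 'y', then one or more of a digit.
Walking the string: at [5:27] match '76wtXyy05o5654vsryyy67', group 1 = 'wt'.
With a single group, `findall` returns only what that group captured — 1 item.

['wt']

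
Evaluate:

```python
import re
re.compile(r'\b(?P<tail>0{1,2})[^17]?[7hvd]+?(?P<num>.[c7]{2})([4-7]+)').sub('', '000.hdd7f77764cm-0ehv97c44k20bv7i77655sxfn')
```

This matches a word boundary (`\b`, zero-width); then 1 to 2 of a literal '0' (captured as 'tail'); then optionally any character except [17]; then one or more of one of [7hvd] (lazy); then any character, then exactly 2 of one of [c7] (captured as 'num'); then one or more of a character in [4-7] (captured).
Matches: at [17:26] → '0ehv97c44'.
Every occurrence is swapped for ''.

'000.hdd7f77764cm-k20bv7i77655sxfn'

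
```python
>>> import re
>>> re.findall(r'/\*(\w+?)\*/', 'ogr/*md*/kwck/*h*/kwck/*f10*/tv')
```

['md', 'h', 'f10']

Walking the string: at [3:9] match '/*md*/', group 1 = 'md'; at [13:18] match '/*h*/', group 1 = 'h'; at [22:29] match '/*f10*/', group 1 = 'f10'.
One capturing group, so `findall` returns just the captured substring from each match — 3 in all.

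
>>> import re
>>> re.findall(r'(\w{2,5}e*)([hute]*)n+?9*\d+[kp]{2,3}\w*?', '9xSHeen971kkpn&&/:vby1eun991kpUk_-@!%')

The pattern matches 2 to 5 of a word character, then zero or more of a literal 'e' (captured); then zero or more of one of [hute] (captured); then one or more of the literal 'n' (lazy), then zero or more of a literal '9'; then one or more of a digit; then 2 to 3 of one of [kp], then zero or more of a word character (lazy).
Walking the string: at [0:13] match '9xSHeen971kkp', groups = ('9xSHee', ''); at [18:30] match 'vby1eun991kp', groups = ('vby1e', 'u').
`findall` packs the 2 group values into a tuple for every match.

[('9xSHee', ''), ('vby1e', 'u')]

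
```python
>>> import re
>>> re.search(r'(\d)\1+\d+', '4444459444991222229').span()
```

(0, 19)

`\1` has to match the exact text group 1 already captured.
`re.search` tries every starting position until one works.
The match spans [0:19] → '4444459444991222229'.
Captured: group 1 = '4'.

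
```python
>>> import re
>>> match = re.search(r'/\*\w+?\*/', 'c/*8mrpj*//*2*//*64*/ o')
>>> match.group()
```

The match spans [1:10] → '/*8mrpj*/'.

'/*8mrpj*/'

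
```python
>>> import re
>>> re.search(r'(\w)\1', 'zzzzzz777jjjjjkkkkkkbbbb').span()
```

After group 1 captures some text, `\1` only succeeds where that same text appears again.
Unlike `match`, `search` isn't anchored — it looks for the pattern anywhere in the string.
The match spans [0:2] → 'zz'.
Captured: group 1 = 'z'.

(0, 2)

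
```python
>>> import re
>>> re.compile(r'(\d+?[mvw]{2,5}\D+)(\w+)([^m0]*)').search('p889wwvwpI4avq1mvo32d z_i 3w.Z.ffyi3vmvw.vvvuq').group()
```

'889wwvwpI4avq1mvo32d z_i 3w.Z.ffyi3v'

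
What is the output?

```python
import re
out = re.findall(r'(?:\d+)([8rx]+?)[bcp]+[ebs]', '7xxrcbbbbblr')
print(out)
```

Because there's exactly one group, `findall` drops the full match and keeps group 1 from the one hit.

['xxr']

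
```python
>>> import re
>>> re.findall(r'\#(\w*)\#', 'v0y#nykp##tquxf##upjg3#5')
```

['nykp', 'tquxf', 'upjg3']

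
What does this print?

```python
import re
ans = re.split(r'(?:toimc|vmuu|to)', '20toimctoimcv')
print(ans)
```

The regex engine tests alternatives in the order written; an earlier branch that matches wins even if a later one would match more.
Splitting on the pattern gives 3 pieces.

['20', '', 'v']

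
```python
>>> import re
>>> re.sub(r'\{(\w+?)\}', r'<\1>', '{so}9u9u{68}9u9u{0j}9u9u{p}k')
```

'<so>9u9u<68>9u9u<0j>9u9u<p>k'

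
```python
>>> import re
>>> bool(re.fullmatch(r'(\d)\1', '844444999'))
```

False

For `fullmatch`, every character of the input must be accounted for by the pattern.
Here the pattern can't cover the whole string, so the call returns None, and `bool(None)` is False.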